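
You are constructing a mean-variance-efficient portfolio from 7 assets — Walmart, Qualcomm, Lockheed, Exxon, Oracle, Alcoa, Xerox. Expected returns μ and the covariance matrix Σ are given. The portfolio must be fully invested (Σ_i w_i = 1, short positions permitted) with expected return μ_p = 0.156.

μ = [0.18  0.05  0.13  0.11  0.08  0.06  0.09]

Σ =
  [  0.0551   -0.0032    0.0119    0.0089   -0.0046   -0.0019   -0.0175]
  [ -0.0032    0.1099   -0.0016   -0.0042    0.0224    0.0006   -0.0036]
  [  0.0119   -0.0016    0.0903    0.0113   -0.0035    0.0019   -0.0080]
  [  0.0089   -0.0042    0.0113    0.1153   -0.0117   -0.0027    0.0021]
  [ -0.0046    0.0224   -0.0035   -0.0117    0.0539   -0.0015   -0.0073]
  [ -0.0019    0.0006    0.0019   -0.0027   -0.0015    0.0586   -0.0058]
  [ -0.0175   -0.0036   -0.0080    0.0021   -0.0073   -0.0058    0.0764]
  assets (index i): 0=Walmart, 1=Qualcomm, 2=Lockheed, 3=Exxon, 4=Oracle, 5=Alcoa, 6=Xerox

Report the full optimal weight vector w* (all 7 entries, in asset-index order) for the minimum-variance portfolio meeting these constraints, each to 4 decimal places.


g=Σ⁻¹μ = [3.9643  0.2103  1.1086  0.7745  2.3582  1.4605  2.5270]
h=Σ⁻¹𝟙 = [25.4393  5.9730  9.3833  8.5505  24.5225  20.9091  23.8755]
a=μᵀg=1.457103  b=𝟙ᵀg=12.403246  c=𝟙ᵀh=118.653167  D=ac−b²=19.049365
λ₁=(c·0.156−b)/D = (118.653167·0.156−12.403246)/19.049365 = 0.320570
λ₂=(a−b·0.156)/D = (1.457103−12.403246·0.156)/19.049365 = -0.025082
w* = 0.320570·g + -0.025082·h:
  w_0 = 0.320570·3.9643 + -0.025082·25.4393 = 0.6328  (Walmart)
  w_1 = 0.320570·0.2103 + -0.025082·5.9730 = -0.0824  (Qualcomm)
  w_2 = 0.320570·1.1086 + -0.025082·9.3833 = 0.1200  (Lockheed)
  w_3 = 0.320570·0.7745 + -0.025082·8.5505 = 0.0338  (Exxon)
  w_4 = 0.320570·2.3582 + -0.025082·24.5225 = 0.1409  (Oracle)
  w_5 = 0.320570·1.4605 + -0.025082·20.9091 = -0.0563  (Alcoa)
  w_6 = 0.320570·2.5270 + -0.025082·23.8755 = 0.2112  (Xerox)
Σw_i=1.0000  μᵀw=0.1560
σ²=wᵀΣw=λ₁·μ_p+λ₂ = 0.320570·0.156 + -0.025082 = 0.024926 ≈ 0.0249

0.6328  -0.0824  0.1200  0.0338  0.1409  -0.0563  0.2112


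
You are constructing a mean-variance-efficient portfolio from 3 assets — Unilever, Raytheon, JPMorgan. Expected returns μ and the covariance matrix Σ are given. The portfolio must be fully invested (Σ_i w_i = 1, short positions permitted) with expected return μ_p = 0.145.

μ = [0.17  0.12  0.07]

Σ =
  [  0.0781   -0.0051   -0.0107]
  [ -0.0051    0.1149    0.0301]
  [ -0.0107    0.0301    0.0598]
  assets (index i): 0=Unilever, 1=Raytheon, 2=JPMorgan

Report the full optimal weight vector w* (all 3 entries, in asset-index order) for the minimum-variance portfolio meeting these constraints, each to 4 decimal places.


0.6336  0.2328  0.1336

u=Σ⁻¹μ = [2.3926  0.8429  1.1744]
v=Σ⁻¹𝟙 = [15.4560  4.9348  17.0041]
a=μᵀu=0.590108  b=𝟙ᵀu=4.409968  c=𝟙ᵀv=37.394775  D=ac−b²=2.619146
λ₁=(c·0.145−b)/D = (37.394775·0.145−4.409968)/2.619146 = 0.386490
λ₂=(a−b·0.145)/D = (0.590108−4.409968·0.145)/2.619146 = -0.018837
w* = 0.386490·u + -0.018837·v:
  w_0 = 0.386490·2.3926 + -0.018837·15.4560 = 0.6336  (Unilever)
  w_1 = 0.386490·0.8429 + -0.018837·4.9348 = 0.2328  (Raytheon)
  w_2 = 0.386490·1.1744 + -0.018837·17.0041 = 0.1336  (JPMorgan)
Σw_i=1.0000  μᵀw=0.1450
σ²=wᵀΣw=λ₁·μ_p+λ₂ = 0.386490·0.145 + -0.018837 = 0.037204 ≈ 0.0372


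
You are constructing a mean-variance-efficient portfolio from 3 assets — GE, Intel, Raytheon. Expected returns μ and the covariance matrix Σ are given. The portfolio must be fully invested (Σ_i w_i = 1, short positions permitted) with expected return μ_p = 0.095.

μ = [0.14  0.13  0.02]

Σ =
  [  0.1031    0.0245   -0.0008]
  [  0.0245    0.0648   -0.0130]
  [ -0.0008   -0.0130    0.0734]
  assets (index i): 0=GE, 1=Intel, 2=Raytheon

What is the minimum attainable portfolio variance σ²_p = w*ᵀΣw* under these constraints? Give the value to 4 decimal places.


u=Σ⁻¹μ = [0.9420  1.7696  0.5962]
v=Σ⁻¹𝟙 = [5.8989  16.5354  16.6169]
a=μᵀu=0.373855  b=𝟙ᵀu=3.307790  c=𝟙ᵀv=39.051224  D=ac−b²=3.658005
λ₁=(c·0.095−b)/D = (39.051224·0.095−3.307790)/3.658005 = 0.109917
λ₂=(a−b·0.095)/D = (0.373855−3.307790·0.095)/3.658005 = 0.016297
w* = 0.109917·u + 0.016297·v:
  w_0 = 0.109917·0.9420 + 0.016297·5.8989 = 0.1997  (GE)
  w_1 = 0.109917·1.7696 + 0.016297·16.5354 = 0.4640  (Intel)
  w_2 = 0.109917·0.5962 + 0.016297·16.6169 = 0.3363  (Raytheon)
Σw_i=1.0000  μᵀw=0.0950
σ²=wᵀΣw=λ₁·μ_p+λ₂ = 0.109917·0.095 + 0.016297 = 0.026739 ≈ 0.0267

0.0267


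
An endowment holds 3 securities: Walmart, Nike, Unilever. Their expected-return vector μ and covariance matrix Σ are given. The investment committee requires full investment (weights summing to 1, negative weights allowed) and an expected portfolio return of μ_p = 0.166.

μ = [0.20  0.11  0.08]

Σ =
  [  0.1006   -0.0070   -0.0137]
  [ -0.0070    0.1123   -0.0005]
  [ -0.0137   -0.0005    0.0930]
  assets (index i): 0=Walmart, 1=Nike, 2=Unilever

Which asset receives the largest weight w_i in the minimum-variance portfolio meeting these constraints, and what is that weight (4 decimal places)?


p=Σ⁻¹μ = [2.2290  1.1238  1.1946]
q=Σ⁻¹𝟙 = [12.3363  9.7299  12.6223]
a=μᵀp=0.664974  b=𝟙ᵀp=4.547335  c=𝟙ᵀq=34.688492  D=ac−b²=2.388700
λ₁=(c·0.166−b)/D = (34.688492·0.166−4.547335)/2.388700 = 0.506951
λ₂=(a−b·0.166)/D = (0.664974−4.547335·0.166)/2.388700 = -0.037629
w* = 0.506951·p + -0.037629·q:
  w_0 = 0.506951·2.2290 + -0.037629·12.3363 = 0.6658  (Walmart)
  w_1 = 0.506951·1.1238 + -0.037629·9.7299 = 0.2036  (Nike)
  w_2 = 0.506951·1.1946 + -0.037629·12.6223 = 0.1306  (Unilever)
Σw_i=1.0000  μᵀw=0.1660
σ²=wᵀΣw=λ₁·μ_p+λ₂ = 0.506951·0.166 + -0.037629 = 0.046525 ≈ 0.0465

Walmart (0.6658)


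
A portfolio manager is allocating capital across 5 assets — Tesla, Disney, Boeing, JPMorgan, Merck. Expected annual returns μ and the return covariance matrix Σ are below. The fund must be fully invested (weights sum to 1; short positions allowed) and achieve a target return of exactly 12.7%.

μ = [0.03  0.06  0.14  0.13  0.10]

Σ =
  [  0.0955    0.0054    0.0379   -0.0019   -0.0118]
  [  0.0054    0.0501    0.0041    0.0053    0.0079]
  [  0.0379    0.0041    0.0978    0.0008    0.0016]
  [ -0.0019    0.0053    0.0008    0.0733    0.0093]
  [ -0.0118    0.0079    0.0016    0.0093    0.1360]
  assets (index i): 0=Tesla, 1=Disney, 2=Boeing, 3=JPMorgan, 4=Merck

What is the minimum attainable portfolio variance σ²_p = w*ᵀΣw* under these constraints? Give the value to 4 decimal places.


0.0316

x=Σ⁻¹μ = [-0.2126  0.8446  1.4564  1.6226  0.5397]
y=Σ⁻¹𝟙 = [8.0875  16.3493  6.2070  11.8126  6.2242]
a=μᵀx=0.513095  b=𝟙ᵀx=4.250616  c=𝟙ᵀy=48.680586  D=ac−b²=6.910045
λ₁=(c·0.127−b)/D = (48.680586·0.127−4.250616)/6.910045 = 0.279567
λ₂=(a−b·0.127)/D = (0.513095−4.250616·0.127)/6.910045 = -0.003869
w* = 0.279567·x + -0.003869·y:
  w_0 = 0.279567·-0.2126 + -0.003869·8.0875 = -0.0907  (Tesla)
  w_1 = 0.279567·0.8446 + -0.003869·16.3493 = 0.1729  (Disney)
  w_2 = 0.279567·1.4564 + -0.003869·6.2070 = 0.3831  (Boeing)
  w_3 = 0.279567·1.6226 + -0.003869·11.8126 = 0.4079  (JPMorgan)
  w_4 = 0.279567·0.5397 + -0.003869·6.2242 = 0.1268  (Merck)
Σw_i=1.0000  μᵀw=0.1270
σ²=wᵀΣw=λ₁·μ_p+λ₂ = 0.279567·0.127 + -0.003869 = 0.031636 ≈ 0.0316


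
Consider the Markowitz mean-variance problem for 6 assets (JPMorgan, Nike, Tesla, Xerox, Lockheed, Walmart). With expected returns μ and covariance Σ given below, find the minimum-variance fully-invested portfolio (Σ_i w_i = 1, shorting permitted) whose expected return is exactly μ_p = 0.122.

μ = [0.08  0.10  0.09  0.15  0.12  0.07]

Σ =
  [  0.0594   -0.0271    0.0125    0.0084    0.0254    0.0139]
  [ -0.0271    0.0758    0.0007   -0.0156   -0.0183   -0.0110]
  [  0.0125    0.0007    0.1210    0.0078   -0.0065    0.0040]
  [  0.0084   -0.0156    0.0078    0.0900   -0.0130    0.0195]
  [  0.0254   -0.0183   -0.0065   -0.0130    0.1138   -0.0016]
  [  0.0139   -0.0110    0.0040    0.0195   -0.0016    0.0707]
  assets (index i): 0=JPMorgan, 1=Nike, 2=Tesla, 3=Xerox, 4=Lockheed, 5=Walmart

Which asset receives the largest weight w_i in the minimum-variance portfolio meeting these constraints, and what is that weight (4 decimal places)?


g=Σ⁻¹μ = [1.4238  2.6720  0.5083  2.0373  1.4361  0.5677]
h=Σ⁻¹𝟙 = [18.8587  26.6955  5.5605  12.6659  10.7905  11.0262]
a=μᵀg=0.944523  b=𝟙ᵀg=8.645271  c=𝟙ᵀh=85.597303  D=ac−b²=6.107927
λ₁=(c·0.122−b)/D = (85.597303·0.122−8.645271)/6.107927 = 0.294306
λ₂=(a−b·0.122)/D = (0.944523−8.645271·0.122)/6.107927 = -0.018042
w* = 0.294306·g + -0.018042·h:
  w_0 = 0.294306·1.4238 + -0.018042·18.8587 = 0.0788  (JPMorgan)
  w_1 = 0.294306·2.6720 + -0.018042·26.6955 = 0.3047  (Nike)
  w_2 = 0.294306·0.5083 + -0.018042·5.5605 = 0.0493  (Tesla)
  w_3 = 0.294306·2.0373 + -0.018042·12.6659 = 0.3711  (Xerox)
  w_4 = 0.294306·1.4361 + -0.018042·10.7905 = 0.2280  (Lockheed)
  w_5 = 0.294306·0.5677 + -0.018042·11.0262 = -0.0319  (Walmart)
Σw_i=1.0000  μᵀw=0.1220
σ²=wᵀΣw=λ₁·μ_p+λ₂ = 0.294306·0.122 + -0.018042 = 0.017863 ≈ 0.0179

Xerox (0.3711)


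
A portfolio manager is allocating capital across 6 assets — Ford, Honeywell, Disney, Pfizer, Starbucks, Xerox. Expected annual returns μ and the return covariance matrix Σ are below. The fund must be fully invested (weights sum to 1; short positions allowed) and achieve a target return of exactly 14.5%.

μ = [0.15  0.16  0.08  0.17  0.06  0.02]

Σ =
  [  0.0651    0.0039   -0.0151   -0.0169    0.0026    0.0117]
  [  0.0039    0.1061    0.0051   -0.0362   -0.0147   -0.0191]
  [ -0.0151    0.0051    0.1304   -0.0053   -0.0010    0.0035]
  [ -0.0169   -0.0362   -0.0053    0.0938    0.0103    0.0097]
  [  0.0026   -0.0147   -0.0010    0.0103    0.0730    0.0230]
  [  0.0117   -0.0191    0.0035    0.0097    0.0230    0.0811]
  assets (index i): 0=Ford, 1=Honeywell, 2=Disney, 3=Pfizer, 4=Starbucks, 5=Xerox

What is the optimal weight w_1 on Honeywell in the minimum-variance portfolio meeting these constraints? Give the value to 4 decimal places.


0.2315

g=Σ⁻¹μ = [3.2981  2.5540  1.0485  3.3907  0.8559  -0.3212]
h=Σ⁻¹𝟙 = [19.8678  17.8944  9.9523  19.6517  11.5568  7.6211]
a=μᵀg=1.608599  b=𝟙ᵀg=10.826077  c=𝟙ᵀh=86.544077  D=ac−b²=22.010773
λ₁=(c·0.145−b)/D = (86.544077·0.145−10.826077)/22.010773 = 0.078271
λ₂=(a−b·0.145)/D = (1.608599−10.826077·0.145)/22.010773 = 0.001764
w* = 0.078271·g + 0.001764·h:
  w_0 = 0.078271·3.2981 + 0.001764·19.8678 = 0.2932  (Ford)
  w_1 = 0.078271·2.5540 + 0.001764·17.8944 = 0.2315  (Honeywell)
  w_2 = 0.078271·1.0485 + 0.001764·9.9523 = 0.0996  (Disney)
  w_3 = 0.078271·3.3907 + 0.001764·19.6517 = 0.3001  (Pfizer)
  w_4 = 0.078271·0.8559 + 0.001764·11.5568 = 0.0874  (Starbucks)
  w_5 = 0.078271·-0.3212 + 0.001764·7.6211 = -0.0117  (Xerox)
Σw_i=1.0000  μᵀw=0.1450
σ²=wᵀΣw=λ₁·μ_p+λ₂ = 0.078271·0.145 + 0.001764 = 0.013113 ≈ 0.0131


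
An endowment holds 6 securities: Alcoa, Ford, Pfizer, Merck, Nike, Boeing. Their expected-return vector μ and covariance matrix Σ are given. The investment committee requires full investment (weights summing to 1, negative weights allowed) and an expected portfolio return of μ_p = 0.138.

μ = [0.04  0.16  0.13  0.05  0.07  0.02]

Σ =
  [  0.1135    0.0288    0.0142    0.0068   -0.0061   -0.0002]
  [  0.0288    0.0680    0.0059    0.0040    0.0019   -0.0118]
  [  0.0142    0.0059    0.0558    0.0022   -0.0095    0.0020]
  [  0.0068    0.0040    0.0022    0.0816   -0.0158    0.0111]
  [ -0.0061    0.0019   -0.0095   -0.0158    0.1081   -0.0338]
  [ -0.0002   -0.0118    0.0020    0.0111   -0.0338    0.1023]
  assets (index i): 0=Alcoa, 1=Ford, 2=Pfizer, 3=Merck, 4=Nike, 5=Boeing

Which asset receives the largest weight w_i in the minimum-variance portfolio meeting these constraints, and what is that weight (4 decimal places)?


Ford (0.4727)

x=Σ⁻¹μ = [-0.5345  2.4369  2.3451  0.5875  1.0940  0.7274]
y=Σ⁻¹𝟙 = [3.5056  13.1683  17.5599  12.1097  17.3365  15.3717]
a=μᵀx=0.793892  b=𝟙ᵀx=6.656406  c=𝟙ᵀy=79.051634  D=ac−b²=18.450708
λ₁=(c·0.138−b)/D = (79.051634·0.138−6.656406)/18.450708 = 0.230491
λ₂=(a−b·0.138)/D = (0.793892−6.656406·0.138)/18.450708 = -0.006758
w* = 0.230491·x + -0.006758·y:
  w_0 = 0.230491·-0.5345 + -0.006758·3.5056 = -0.1469  (Alcoa)
  w_1 = 0.230491·2.4369 + -0.006758·13.1683 = 0.4727  (Ford)
  w_2 = 0.230491·2.3451 + -0.006758·17.5599 = 0.4219  (Pfizer)
  w_3 = 0.230491·0.5875 + -0.006758·12.1097 = 0.0536  (Merck)
  w_4 = 0.230491·1.0940 + -0.006758·17.3365 = 0.1350  (Nike)
  w_5 = 0.230491·0.7274 + -0.006758·15.3717 = 0.0638  (Boeing)
Σw_i=1.0000  μᵀw=0.1380
σ²=wᵀΣw=λ₁·μ_p+λ₂ = 0.230491·0.138 + -0.006758 = 0.025050 ≈ 0.0250


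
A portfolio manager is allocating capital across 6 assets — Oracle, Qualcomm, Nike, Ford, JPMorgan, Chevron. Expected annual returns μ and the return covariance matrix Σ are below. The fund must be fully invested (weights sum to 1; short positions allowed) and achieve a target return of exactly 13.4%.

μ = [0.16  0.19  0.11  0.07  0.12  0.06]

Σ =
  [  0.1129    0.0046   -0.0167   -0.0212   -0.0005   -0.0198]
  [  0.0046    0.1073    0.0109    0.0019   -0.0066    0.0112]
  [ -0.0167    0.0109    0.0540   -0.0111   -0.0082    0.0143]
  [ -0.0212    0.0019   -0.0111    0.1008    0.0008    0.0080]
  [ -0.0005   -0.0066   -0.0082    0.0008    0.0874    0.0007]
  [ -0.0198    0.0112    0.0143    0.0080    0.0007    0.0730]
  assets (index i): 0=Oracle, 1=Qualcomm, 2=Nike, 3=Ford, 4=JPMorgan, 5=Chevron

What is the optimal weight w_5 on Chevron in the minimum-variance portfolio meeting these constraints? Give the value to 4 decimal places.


-0.0020

u=Σ⁻¹μ = [2.1242  1.4271  2.8324  1.3761  1.7424  0.4568]
v=Σ⁻¹𝟙 = [17.1629  5.5025  25.1290  15.2261  14.0873  10.7833]
a=μᵀu=1.255411  b=𝟙ᵀu=9.959029  c=𝟙ᵀv=87.891125  D=ac−b²=11.157191
λ₁=(c·0.134−b)/D = (87.891125·0.134−9.959029)/11.157191 = 0.162978
λ₂=(a−b·0.134)/D = (1.255411−9.959029·0.134)/11.157191 = -0.007090
w* = 0.162978·u + -0.007090·v:
  w_0 = 0.162978·2.1242 + -0.007090·17.1629 = 0.2245  (Oracle)
  w_1 = 0.162978·1.4271 + -0.007090·5.5025 = 0.1936  (Qualcomm)
  w_2 = 0.162978·2.8324 + -0.007090·25.1290 = 0.2835  (Nike)
  w_3 = 0.162978·1.3761 + -0.007090·15.2261 = 0.1163  (Ford)
  w_4 = 0.162978·1.7424 + -0.007090·14.0873 = 0.1841  (JPMorgan)
  w_5 = 0.162978·0.4568 + -0.007090·10.7833 = -0.0020  (Chevron)
Σw_i=1.0000  μᵀw=0.1340
σ²=wᵀΣw=λ₁·μ_p+λ₂ = 0.162978·0.134 + -0.007090 = 0.014750 ≈ 0.0147


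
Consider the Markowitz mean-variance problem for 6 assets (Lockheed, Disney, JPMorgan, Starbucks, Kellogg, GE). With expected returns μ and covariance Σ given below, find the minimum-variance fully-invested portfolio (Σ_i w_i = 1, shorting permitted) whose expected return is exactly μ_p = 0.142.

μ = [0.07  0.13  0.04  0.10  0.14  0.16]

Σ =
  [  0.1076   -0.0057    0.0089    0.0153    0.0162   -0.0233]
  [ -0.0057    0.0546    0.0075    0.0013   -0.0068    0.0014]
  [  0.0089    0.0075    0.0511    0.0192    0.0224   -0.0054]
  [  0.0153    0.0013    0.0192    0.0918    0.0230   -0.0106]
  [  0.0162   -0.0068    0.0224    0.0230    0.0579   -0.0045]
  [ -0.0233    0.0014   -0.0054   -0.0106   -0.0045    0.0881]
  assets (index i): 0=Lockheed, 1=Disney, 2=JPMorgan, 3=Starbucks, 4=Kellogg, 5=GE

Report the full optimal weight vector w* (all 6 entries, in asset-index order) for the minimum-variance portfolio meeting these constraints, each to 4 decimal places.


0.1035  0.3414  -0.1076  0.0802  0.3273  0.2553

p=Σ⁻¹μ = [0.8353  2.8947  -1.0533  0.6679  2.8336  2.1516]
q=Σ⁻¹𝟙 = [10.3039  19.0813  9.1989  5.7846  11.9884  15.6448]
a=μᵀp=1.200395  b=𝟙ᵀp=8.329807  c=𝟙ᵀq=72.001909  D=ac−b²=17.045066
λ₁=(c·0.142−b)/D = (72.001909·0.142−8.329807)/17.045066 = 0.111144
λ₂=(a−b·0.142)/D = (1.200395−8.329807·0.142)/17.045066 = 0.001030
w* = 0.111144·p + 0.001030·q:
  w_0 = 0.111144·0.8353 + 0.001030·10.3039 = 0.1035  (Lockheed)
  w_1 = 0.111144·2.8947 + 0.001030·19.0813 = 0.3414  (Disney)
  w_2 = 0.111144·-1.0533 + 0.001030·9.1989 = -0.1076  (JPMorgan)
  w_3 = 0.111144·0.6679 + 0.001030·5.7846 = 0.0802  (Starbucks)
  w_4 = 0.111144·2.8336 + 0.001030·11.9884 = 0.3273  (Kellogg)
  w_5 = 0.111144·2.1516 + 0.001030·15.6448 = 0.2553  (GE)
Σw_i=1.0000  μᵀw=0.1420
σ²=wᵀΣw=λ₁·μ_p+λ₂ = 0.111144·0.142 + 0.001030 = 0.016813 ≈ 0.0168


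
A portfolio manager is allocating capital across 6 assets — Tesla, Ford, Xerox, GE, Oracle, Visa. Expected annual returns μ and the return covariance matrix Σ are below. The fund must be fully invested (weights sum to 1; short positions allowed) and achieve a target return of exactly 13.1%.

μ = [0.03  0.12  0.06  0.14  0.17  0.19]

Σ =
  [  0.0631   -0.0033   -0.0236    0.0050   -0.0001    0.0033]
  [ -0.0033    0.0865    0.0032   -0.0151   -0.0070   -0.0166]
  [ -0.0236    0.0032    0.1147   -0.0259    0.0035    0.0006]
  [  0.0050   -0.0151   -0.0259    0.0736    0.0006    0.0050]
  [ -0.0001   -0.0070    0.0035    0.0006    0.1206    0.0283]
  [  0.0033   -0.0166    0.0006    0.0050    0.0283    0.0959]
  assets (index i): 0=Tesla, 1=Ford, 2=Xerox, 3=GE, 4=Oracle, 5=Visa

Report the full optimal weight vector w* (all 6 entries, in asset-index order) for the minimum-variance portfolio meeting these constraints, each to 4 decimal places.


p=Σ⁻¹μ = [0.7220  2.2731  1.1504  2.5868  1.0506  1.8978]
q=Σ⁻¹𝟙 = [20.9908  17.7938  17.0584  21.1049  6.4734  9.6679]
a=μᵀp=1.264771  b=𝟙ᵀp=9.680555  c=𝟙ᵀq=93.089242  D=ac−b²=24.023449
λ₁=(c·0.131−b)/D = (93.089242·0.131−9.680555)/24.023449 = 0.104653
λ₂=(a−b·0.131)/D = (1.264771−9.680555·0.131)/24.023449 = -0.000141
w* = 0.104653·p + -0.000141·q:
  w_0 = 0.104653·0.7220 + -0.000141·20.9908 = 0.0726  (Tesla)
  w_1 = 0.104653·2.2731 + -0.000141·17.7938 = 0.2354  (Ford)
  w_2 = 0.104653·1.1504 + -0.000141·17.0584 = 0.1180  (Xerox)
  w_3 = 0.104653·2.5868 + -0.000141·21.1049 = 0.2677  (GE)
  w_4 = 0.104653·1.0506 + -0.000141·6.4734 = 0.1090  (Oracle)
  w_5 = 0.104653·1.8978 + -0.000141·9.6679 = 0.1972  (Visa)
Σw_i=1.0000  μᵀw=0.1310
σ²=wᵀΣw=λ₁·μ_p+λ₂ = 0.104653·0.131 + -0.000141 = 0.013569 ≈ 0.0136

0.0726  0.2354  0.1180  0.2677  0.1090  0.1972


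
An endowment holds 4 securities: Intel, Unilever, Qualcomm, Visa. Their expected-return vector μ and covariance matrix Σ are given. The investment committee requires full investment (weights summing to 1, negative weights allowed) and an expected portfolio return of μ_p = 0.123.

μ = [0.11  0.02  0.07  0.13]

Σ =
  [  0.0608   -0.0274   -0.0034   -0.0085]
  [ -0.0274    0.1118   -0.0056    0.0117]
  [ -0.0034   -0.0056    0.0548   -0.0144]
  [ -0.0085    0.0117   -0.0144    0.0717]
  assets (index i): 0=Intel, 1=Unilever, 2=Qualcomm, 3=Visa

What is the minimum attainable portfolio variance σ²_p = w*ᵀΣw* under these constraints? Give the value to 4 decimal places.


0.0271

u=Σ⁻¹μ = [2.5680  0.6603  2.1455  2.4407]
v=Σ⁻¹𝟙 = [27.4815  14.9122  26.7715  20.1483]
a=μᵀu=0.763160  b=𝟙ᵀu=7.814494  c=𝟙ᵀv=89.313495  D=ac−b²=7.094209
λ₁=(c·0.123−b)/D = (89.313495·0.123−7.814494)/7.094209 = 0.446994
λ₂=(a−b·0.123)/D = (0.763160−7.814494·0.123)/7.094209 = -0.027913
w* = 0.446994·u + -0.027913·v:
  w_0 = 0.446994·2.5680 + -0.027913·27.4815 = 0.3808  (Intel)
  w_1 = 0.446994·0.6603 + -0.027913·14.9122 = -0.1211  (Unilever)
  w_2 = 0.446994·2.1455 + -0.027913·26.7715 = 0.2118  (Qualcomm)
  w_3 = 0.446994·2.4407 + -0.027913·20.1483 = 0.5286  (Visa)
Σw_i=1.0000  μᵀw=0.1230
σ²=wᵀΣw=λ₁·μ_p+λ₂ = 0.446994·0.123 + -0.027913 = 0.027067 ≈ 0.0271


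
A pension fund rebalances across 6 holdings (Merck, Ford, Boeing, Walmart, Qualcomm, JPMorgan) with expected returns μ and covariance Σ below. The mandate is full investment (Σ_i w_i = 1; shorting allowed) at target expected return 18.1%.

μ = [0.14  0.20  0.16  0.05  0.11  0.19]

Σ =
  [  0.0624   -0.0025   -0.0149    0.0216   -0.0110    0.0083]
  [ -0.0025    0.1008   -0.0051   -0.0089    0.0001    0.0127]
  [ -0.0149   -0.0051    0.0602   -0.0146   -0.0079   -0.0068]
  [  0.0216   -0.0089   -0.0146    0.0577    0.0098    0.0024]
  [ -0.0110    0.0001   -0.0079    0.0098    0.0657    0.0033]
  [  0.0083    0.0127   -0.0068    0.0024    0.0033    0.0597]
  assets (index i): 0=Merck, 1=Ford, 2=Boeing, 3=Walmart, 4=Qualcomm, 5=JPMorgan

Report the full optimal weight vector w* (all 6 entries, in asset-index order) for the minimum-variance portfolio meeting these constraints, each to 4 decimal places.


u=Σ⁻¹μ = [3.2934  1.9986  4.3985  0.5133  2.5424  2.6394]
v=Σ⁻¹𝟙 = [19.9908  11.6286  30.3235  15.4981  19.2181  13.2660]
a=μᵀu=2.371370  b=𝟙ᵀu=15.385609  c=𝟙ᵀv=109.925004  D=ac−b²=23.955824
λ₁=(c·0.181−b)/D = (109.925004·0.181−15.385609)/23.955824 = 0.188297
λ₂=(a−b·0.181)/D = (2.371370−15.385609·0.181)/23.955824 = -0.017258
w* = 0.188297·u + -0.017258·v:
  w_0 = 0.188297·3.2934 + -0.017258·19.9908 = 0.2751  (Merck)
  w_1 = 0.188297·1.9986 + -0.017258·11.6286 = 0.1756  (Ford)
  w_2 = 0.188297·4.3985 + -0.017258·30.3235 = 0.3049  (Boeing)
  w_3 = 0.188297·0.5133 + -0.017258·15.4981 = -0.1708  (Walmart)
  w_4 = 0.188297·2.5424 + -0.017258·19.2181 = 0.1471  (Qualcomm)
  w_5 = 0.188297·2.6394 + -0.017258·13.2660 = 0.2680  (JPMorgan)
Σw_i=1.0000  μᵀw=0.1810
σ²=wᵀΣw=λ₁·μ_p+λ₂ = 0.188297·0.181 + -0.017258 = 0.016824 ≈ 0.0168

0.2751  0.1756  0.3049  -0.1708  0.1471  0.2680


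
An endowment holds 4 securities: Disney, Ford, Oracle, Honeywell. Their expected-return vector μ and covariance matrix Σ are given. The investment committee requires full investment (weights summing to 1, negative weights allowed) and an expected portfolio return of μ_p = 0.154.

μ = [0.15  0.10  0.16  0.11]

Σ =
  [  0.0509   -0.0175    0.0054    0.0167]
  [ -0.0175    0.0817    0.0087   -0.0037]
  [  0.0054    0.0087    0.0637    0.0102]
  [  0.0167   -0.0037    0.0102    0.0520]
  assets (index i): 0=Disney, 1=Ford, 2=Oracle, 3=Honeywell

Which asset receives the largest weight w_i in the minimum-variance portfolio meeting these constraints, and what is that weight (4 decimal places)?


x=Σ⁻¹μ = [3.0458  1.7169  1.8764  0.8913]
y=Σ⁻¹𝟙 = [20.1979  16.0553  9.8803  11.9485]
a=μᵀx=1.026822  b=𝟙ᵀx=7.530394  c=𝟙ᵀy=58.081946  D=ac−b²=2.932971
λ₁=(c·0.154−b)/D = (58.081946·0.154−7.530394)/2.932971 = 0.482182
λ₂=(a−b·0.154)/D = (1.026822−7.530394·0.154)/2.932971 = -0.045298
w* = 0.482182·x + -0.045298·y:
  w_0 = 0.482182·3.0458 + -0.045298·20.1979 = 0.5537  (Disney)
  w_1 = 0.482182·1.7169 + -0.045298·16.0553 = 0.1006  (Ford)
  w_2 = 0.482182·1.8764 + -0.045298·9.8803 = 0.4572  (Oracle)
  w_3 = 0.482182·0.8913 + -0.045298·11.9485 = -0.1115  (Honeywell)
Σw_i=1.0000  μᵀw=0.1540
σ²=wᵀΣw=λ₁·μ_p+λ₂ = 0.482182·0.154 + -0.045298 = 0.028958 ≈ 0.0290

Disney (0.5537)


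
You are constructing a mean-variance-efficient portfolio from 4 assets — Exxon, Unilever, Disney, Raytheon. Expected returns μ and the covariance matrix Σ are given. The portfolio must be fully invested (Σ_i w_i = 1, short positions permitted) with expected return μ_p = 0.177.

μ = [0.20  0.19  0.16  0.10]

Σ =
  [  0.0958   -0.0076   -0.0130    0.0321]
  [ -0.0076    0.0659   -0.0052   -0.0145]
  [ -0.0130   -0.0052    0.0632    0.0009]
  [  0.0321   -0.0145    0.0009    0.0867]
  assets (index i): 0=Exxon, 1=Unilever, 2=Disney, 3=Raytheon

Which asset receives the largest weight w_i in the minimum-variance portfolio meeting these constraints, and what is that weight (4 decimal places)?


g=Σ⁻¹μ = [2.5700  3.6134  3.3466  0.7715]
h=Σ⁻¹𝟙 = [11.1667  20.3442  19.6427  10.5982]
a=μᵀg=1.813134  b=𝟙ᵀg=10.301385  c=𝟙ᵀh=61.751761  D=ac−b²=5.845656
λ₁=(c·0.177−b)/D = (61.751761·0.177−10.301385)/5.845656 = 0.107546
λ₂=(a−b·0.177)/D = (1.813134−10.301385·0.177)/5.845656 = -0.001747
w* = 0.107546·g + -0.001747·h:
  w_0 = 0.107546·2.5700 + -0.001747·11.1667 = 0.2569  (Exxon)
  w_1 = 0.107546·3.6134 + -0.001747·20.3442 = 0.3531  (Unilever)
  w_2 = 0.107546·3.3466 + -0.001747·19.6427 = 0.3256  (Disney)
  w_3 = 0.107546·0.7715 + -0.001747·10.5982 = 0.0645  (Raytheon)
Σw_i=1.0000  μᵀw=0.1770
σ²=wᵀΣw=λ₁·μ_p+λ₂ = 0.107546·0.177 + -0.001747 = 0.017289 ≈ 0.0173

Unilever (0.3531)


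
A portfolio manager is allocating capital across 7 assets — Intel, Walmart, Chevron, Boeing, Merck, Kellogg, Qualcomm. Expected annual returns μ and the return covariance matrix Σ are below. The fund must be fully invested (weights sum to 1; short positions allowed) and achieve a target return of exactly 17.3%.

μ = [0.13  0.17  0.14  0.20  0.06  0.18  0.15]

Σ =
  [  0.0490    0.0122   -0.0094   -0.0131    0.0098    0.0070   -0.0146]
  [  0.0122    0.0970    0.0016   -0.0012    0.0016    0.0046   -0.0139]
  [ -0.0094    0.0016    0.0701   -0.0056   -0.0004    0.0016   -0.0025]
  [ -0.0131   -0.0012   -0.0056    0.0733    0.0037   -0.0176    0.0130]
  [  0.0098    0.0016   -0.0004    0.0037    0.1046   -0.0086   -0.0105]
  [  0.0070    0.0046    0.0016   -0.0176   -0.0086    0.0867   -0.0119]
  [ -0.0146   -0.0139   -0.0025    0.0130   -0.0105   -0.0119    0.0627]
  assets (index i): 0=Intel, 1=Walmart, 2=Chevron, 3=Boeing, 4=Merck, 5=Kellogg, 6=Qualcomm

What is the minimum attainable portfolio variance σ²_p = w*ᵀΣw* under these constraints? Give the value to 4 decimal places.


u=Σ⁻¹μ = [4.4033  1.5876  2.9235  3.7676  0.6335  2.9271  3.7667]
v=Σ⁻¹𝟙 = [30.8598  9.2095  20.3912  19.6546  9.9832  16.8335  26.7811]
a=μᵀu=3.135025  b=𝟙ᵀu=20.009273  c=𝟙ᵀv=133.712962  D=ac−b²=18.822426
λ₁=(c·0.173−b)/D = (133.712962·0.173−20.009273)/18.822426 = 0.165923
λ₂=(a−b·0.173)/D = (3.135025−20.009273·0.173)/18.822426 = -0.017351
w* = 0.165923·u + -0.017351·v:
  w_0 = 0.165923·4.4033 + -0.017351·30.8598 = 0.1952  (Intel)
  w_1 = 0.165923·1.5876 + -0.017351·9.2095 = 0.1036  (Walmart)
  w_2 = 0.165923·2.9235 + -0.017351·20.3912 = 0.1313  (Chevron)
  w_3 = 0.165923·3.7676 + -0.017351·19.6546 = 0.2841  (Boeing)
  w_4 = 0.165923·0.6335 + -0.017351·9.9832 = -0.0681  (Merck)
  w_5 = 0.165923·2.9271 + -0.017351·16.8335 = 0.1936  (Kellogg)
  w_6 = 0.165923·3.7667 + -0.017351·26.7811 = 0.1603  (Qualcomm)
Σw_i=1.0000  μᵀw=0.1730
σ²=wᵀΣw=λ₁·μ_p+λ₂ = 0.165923·0.173 + -0.017351 = 0.011354 ≈ 0.0114

0.0114


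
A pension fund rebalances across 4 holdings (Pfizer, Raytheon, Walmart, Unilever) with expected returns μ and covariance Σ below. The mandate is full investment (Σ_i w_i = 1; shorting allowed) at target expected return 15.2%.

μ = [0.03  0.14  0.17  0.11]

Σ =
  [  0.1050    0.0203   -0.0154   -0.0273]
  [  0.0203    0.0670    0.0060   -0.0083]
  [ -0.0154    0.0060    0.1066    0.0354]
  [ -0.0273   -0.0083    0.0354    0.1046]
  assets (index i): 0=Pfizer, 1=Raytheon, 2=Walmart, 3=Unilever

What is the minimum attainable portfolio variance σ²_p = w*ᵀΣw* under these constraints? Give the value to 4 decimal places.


x=Σ⁻¹μ = [0.3085  1.9932  1.2377  0.8714]
y=Σ⁻¹𝟙 = [11.0003  12.3925  6.5544  11.1964]
a=μᵀx=0.594572  b=𝟙ᵀx=4.410806  c=𝟙ᵀy=41.143555  D=ac−b²=5.007610
λ₁=(c·0.152−b)/D = (41.143555·0.152−4.410806)/5.007610 = 0.368043
λ₂=(a−b·0.152)/D = (0.594572−4.410806·0.152)/5.007610 = -0.015151
w* = 0.368043·x + -0.015151·y:
  w_0 = 0.368043·0.3085 + -0.015151·11.0003 = -0.0531  (Pfizer)
  w_1 = 0.368043·1.9932 + -0.015151·12.3925 = 0.5458  (Raytheon)
  w_2 = 0.368043·1.2377 + -0.015151·6.5544 = 0.3562  (Walmart)
  w_3 = 0.368043·0.8714 + -0.015151·11.1964 = 0.1511  (Unilever)
Σw_i=1.0000  μᵀw=0.1520
σ²=wᵀΣw=λ₁·μ_p+λ₂ = 0.368043·0.152 + -0.015151 = 0.040792 ≈ 0.0408

0.0408


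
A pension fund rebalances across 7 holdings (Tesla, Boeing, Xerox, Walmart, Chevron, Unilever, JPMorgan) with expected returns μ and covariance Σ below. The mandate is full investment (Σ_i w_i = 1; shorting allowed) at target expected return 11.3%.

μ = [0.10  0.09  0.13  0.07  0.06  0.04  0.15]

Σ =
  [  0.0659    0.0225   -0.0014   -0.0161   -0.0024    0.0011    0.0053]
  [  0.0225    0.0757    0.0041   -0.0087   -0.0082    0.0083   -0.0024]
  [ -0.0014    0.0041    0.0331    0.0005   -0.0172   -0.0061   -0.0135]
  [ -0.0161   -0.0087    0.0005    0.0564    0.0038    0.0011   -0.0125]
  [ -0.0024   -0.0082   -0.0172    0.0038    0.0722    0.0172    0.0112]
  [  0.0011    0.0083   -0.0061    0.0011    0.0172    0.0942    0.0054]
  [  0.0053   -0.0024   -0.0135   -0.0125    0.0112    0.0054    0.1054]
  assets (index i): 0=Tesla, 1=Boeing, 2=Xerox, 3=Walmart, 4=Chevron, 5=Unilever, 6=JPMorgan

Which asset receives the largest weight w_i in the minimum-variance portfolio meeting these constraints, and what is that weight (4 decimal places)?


g=Σ⁻¹μ = [1.7732  0.8459  5.7412  2.1714  1.8568  0.2142  2.1378]
h=Σ⁻¹𝟙 = [18.5231  10.0741  48.2064  25.9506  21.5555  7.5139  15.3622]
a=μᵀg=1.592458  b=𝟙ᵀg=14.740582  c=𝟙ᵀh=147.185935  D=ac−b²=17.102706
λ₁=(c·0.113−b)/D = (147.185935·0.113−14.740582)/17.102706 = 0.110592
λ₂=(a−b·0.113)/D = (1.592458−14.740582·0.113)/17.102706 = -0.004282
w* = 0.110592·g + -0.004282·h:
  w_0 = 0.110592·1.7732 + -0.004282·18.5231 = 0.1168  (Tesla)
  w_1 = 0.110592·0.8459 + -0.004282·10.0741 = 0.0504  (Boeing)
  w_2 = 0.110592·5.7412 + -0.004282·48.2064 = 0.4285  (Xerox)
  w_3 = 0.110592·2.1714 + -0.004282·25.9506 = 0.1290  (Walmart)
  w_4 = 0.110592·1.8568 + -0.004282·21.5555 = 0.1131  (Chevron)
  w_5 = 0.110592·0.2142 + -0.004282·7.5139 = -0.0085  (Unilever)
  w_6 = 0.110592·2.1378 + -0.004282·15.3622 = 0.1707  (JPMorgan)
Σw_i=1.0000  μᵀw=0.1130
σ²=wᵀΣw=λ₁·μ_p+λ₂ = 0.110592·0.113 + -0.004282 = 0.008215 ≈ 0.0082

Xerox (0.4285)


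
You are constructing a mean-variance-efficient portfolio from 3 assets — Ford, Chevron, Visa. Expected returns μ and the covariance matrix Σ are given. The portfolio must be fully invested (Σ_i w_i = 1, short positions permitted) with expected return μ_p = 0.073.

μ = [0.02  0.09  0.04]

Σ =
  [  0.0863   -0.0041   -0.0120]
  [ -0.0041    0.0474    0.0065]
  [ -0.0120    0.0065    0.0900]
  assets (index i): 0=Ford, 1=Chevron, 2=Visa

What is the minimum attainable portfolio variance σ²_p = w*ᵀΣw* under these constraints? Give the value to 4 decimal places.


g=Σ⁻¹μ = [0.3709  1.8817  0.3580]
h=Σ⁻¹𝟙 = [14.1725  20.7456  11.5025]
a=μᵀg=0.191094  b=𝟙ᵀg=2.610653  c=𝟙ᵀh=46.420578  D=ac−b²=2.055179
λ₁=(c·0.073−b)/D = (46.420578·0.073−2.610653)/2.055179 = 0.378580
λ₂=(a−b·0.073)/D = (0.191094−2.610653·0.073)/2.055179 = 0.000251
w* = 0.378580·g + 0.000251·h:
  w_0 = 0.378580·0.3709 + 0.000251·14.1725 = 0.1440  (Ford)
  w_1 = 0.378580·1.8817 + 0.000251·20.7456 = 0.7176  (Chevron)
  w_2 = 0.378580·0.3580 + 0.000251·11.5025 = 0.1384  (Visa)
Σw_i=1.0000  μᵀw=0.0730
σ²=wᵀΣw=λ₁·μ_p+λ₂ = 0.378580·0.073 + 0.000251 = 0.027887 ≈ 0.0279

0.0279


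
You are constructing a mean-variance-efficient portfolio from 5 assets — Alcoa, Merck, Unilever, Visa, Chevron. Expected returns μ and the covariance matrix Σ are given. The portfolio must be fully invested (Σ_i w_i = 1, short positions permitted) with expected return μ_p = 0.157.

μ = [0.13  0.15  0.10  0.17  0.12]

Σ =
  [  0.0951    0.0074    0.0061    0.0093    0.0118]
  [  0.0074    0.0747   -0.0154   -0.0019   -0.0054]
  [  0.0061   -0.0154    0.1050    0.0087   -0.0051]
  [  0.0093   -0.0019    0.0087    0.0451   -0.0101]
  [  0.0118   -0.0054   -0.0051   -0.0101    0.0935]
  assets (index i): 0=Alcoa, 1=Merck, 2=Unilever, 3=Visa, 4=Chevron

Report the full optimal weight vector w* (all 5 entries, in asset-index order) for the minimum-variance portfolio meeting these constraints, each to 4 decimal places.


p=Σ⁻¹μ = [0.4946  2.4075  1.0365  3.9825  1.8468]
q=Σ⁻¹𝟙 = [4.5279  16.7107  10.4860  23.0904  14.1551]
a=μᵀp=1.427703  b=𝟙ᵀp=9.767813  c=𝟙ᵀq=68.970092  D=ac−b²=3.058658
λ₁=(c·0.157−b)/D = (68.970092·0.157−9.767813)/3.058658 = 0.346718
λ₂=(a−b·0.157)/D = (1.427703−9.767813·0.157)/3.058658 = -0.034605
w* = 0.346718·p + -0.034605·q:
  w_0 = 0.346718·0.4946 + -0.034605·4.5279 = 0.0148  (Alcoa)
  w_1 = 0.346718·2.4075 + -0.034605·16.7107 = 0.2565  (Merck)
  w_2 = 0.346718·1.0365 + -0.034605·10.4860 = -0.0035  (Unilever)
  w_3 = 0.346718·3.9825 + -0.034605·23.0904 = 0.5818  (Visa)
  w_4 = 0.346718·1.8468 + -0.034605·14.1551 = 0.1505  (Chevron)
Σw_i=1.0000  μᵀw=0.1570
σ²=wᵀΣw=λ₁·μ_p+λ₂ = 0.346718·0.157 + -0.034605 = 0.019830 ≈ 0.0198

0.0148  0.2565  -0.0035  0.5818  0.1505


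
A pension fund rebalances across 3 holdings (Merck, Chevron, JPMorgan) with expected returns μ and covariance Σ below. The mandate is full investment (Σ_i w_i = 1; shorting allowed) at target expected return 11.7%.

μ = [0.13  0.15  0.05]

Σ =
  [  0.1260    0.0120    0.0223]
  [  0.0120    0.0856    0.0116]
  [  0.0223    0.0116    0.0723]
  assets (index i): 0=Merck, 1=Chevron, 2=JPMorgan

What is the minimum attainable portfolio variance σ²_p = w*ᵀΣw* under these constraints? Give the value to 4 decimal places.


0.0414

p=Σ⁻¹μ = [0.8480  1.6102  0.1717]
q=Σ⁻¹𝟙 = [5.1332  9.5096  10.7223]
a=μᵀp=0.360354  b=𝟙ᵀp=2.629867  c=𝟙ᵀq=25.365039  D=ac−b²=2.224185
λ₁=(c·0.117−b)/D = (25.365039·0.117−2.629867)/2.224185 = 0.151895
λ₂=(a−b·0.117)/D = (0.360354−2.629867·0.117)/2.224185 = 0.023676
w* = 0.151895·p + 0.023676·q:
  w_0 = 0.151895·0.8480 + 0.023676·5.1332 = 0.2503  (Merck)
  w_1 = 0.151895·1.6102 + 0.023676·9.5096 = 0.4697  (Chevron)
  w_2 = 0.151895·0.1717 + 0.023676·10.7223 = 0.2799  (JPMorgan)
Σw_i=1.0000  μᵀw=0.1170
σ²=wᵀΣw=λ₁·μ_p+λ₂ = 0.151895·0.117 + 0.023676 = 0.041447 ≈ 0.0414


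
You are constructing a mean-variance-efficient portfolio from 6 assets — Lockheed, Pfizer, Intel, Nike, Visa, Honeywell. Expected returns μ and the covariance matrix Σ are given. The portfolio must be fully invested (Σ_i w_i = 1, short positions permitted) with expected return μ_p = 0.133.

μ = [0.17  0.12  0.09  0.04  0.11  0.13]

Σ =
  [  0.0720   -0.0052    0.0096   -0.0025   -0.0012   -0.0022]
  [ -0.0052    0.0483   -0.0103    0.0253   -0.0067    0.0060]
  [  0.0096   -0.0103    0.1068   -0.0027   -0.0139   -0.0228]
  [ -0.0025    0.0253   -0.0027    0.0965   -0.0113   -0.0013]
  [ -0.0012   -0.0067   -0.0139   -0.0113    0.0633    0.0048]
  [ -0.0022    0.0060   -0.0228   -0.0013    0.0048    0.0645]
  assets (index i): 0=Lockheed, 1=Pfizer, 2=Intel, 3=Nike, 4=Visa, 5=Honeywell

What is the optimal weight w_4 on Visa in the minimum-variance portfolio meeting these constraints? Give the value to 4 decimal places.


0.1819

g=Σ⁻¹μ = [2.4689  3.1583  1.7051  0.0004  2.3238  2.2357]
h=Σ⁻¹𝟙 = [14.4261  22.4439  17.2965  8.1974  22.3034  18.5277]
a=μᵀg=1.498453  b=𝟙ᵀg=11.892258  c=𝟙ᵀh=103.194954  D=ac−b²=13.206981
λ₁=(c·0.133−b)/D = (103.194954·0.133−11.892258)/13.206981 = 0.138765
λ₂=(a−b·0.133)/D = (1.498453−11.892258·0.133)/13.206981 = -0.006301
w* = 0.138765·g + -0.006301·h:
  w_0 = 0.138765·2.4689 + -0.006301·14.4261 = 0.2517  (Lockheed)
  w_1 = 0.138765·3.1583 + -0.006301·22.4439 = 0.2968  (Pfizer)
  w_2 = 0.138765·1.7051 + -0.006301·17.2965 = 0.1276  (Intel)
  w_3 = 0.138765·0.0004 + -0.006301·8.1974 = -0.0516  (Nike)
  w_4 = 0.138765·2.3238 + -0.006301·22.3034 = 0.1819  (Visa)
  w_5 = 0.138765·2.2357 + -0.006301·18.5277 = 0.1935  (Honeywell)
Σw_i=1.0000  μᵀw=0.1330
σ²=wᵀΣw=λ₁·μ_p+λ₂ = 0.138765·0.133 + -0.006301 = 0.012155 ≈ 0.0122


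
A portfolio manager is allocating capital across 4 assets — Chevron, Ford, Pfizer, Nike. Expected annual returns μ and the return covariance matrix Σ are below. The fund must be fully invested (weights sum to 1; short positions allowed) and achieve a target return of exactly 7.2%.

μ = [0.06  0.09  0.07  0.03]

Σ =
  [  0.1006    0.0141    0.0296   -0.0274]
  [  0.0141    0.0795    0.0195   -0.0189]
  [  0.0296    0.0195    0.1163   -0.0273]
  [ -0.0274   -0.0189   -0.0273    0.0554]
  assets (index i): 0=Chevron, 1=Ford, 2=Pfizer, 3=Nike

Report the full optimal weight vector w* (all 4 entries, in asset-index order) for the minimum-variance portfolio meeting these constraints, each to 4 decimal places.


x=Σ⁻¹μ = [0.6818  1.2449  0.5943  1.5963]
y=Σ⁻¹𝟙 = [14.3218  15.9359  10.6945  35.8406]
a=μᵀx=0.242442  b=𝟙ᵀx=4.117376  c=𝟙ᵀy=76.792837  D=ac−b²=1.665047
λ₁=(c·0.072−b)/D = (76.792837·0.072−4.117376)/1.665047 = 0.847849
λ₂=(a−b·0.072)/D = (0.242442−4.117376·0.072)/1.665047 = -0.032437
w* = 0.847849·x + -0.032437·y:
  w_0 = 0.847849·0.6818 + -0.032437·14.3218 = 0.1136  (Chevron)
  w_1 = 0.847849·1.2449 + -0.032437·15.9359 = 0.5385  (Ford)
  w_2 = 0.847849·0.5943 + -0.032437·10.6945 = 0.1570  (Pfizer)
  w_3 = 0.847849·1.5963 + -0.032437·35.8406 = 0.1909  (Nike)
Σw_i=1.0000  μᵀw=0.0720
σ²=wᵀΣw=λ₁·μ_p+λ₂ = 0.847849·0.072 + -0.032437 = 0.028608 ≈ 0.0286

0.1136  0.5385  0.1570  0.1909


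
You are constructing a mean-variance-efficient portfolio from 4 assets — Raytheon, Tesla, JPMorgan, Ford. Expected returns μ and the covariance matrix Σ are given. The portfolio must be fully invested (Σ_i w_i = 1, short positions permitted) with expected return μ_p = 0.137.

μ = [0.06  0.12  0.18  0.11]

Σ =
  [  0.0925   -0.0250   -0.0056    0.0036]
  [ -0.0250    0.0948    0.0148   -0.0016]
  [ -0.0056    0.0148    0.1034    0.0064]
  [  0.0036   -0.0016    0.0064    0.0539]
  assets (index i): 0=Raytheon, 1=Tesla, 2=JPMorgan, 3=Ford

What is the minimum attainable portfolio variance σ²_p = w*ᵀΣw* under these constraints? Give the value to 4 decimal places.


x=Σ⁻¹μ = [1.0284  1.3351  1.4919  1.8346]
y=Σ⁻¹𝟙 = [14.2244  13.4238  7.4608  17.1154]
a=μᵀx=0.692257  b=𝟙ᵀx=5.689960  c=𝟙ᵀy=52.224435  D=ac−b²=3.777069
λ₁=(c·0.137−b)/D = (52.224435·0.137−5.689960)/3.777069 = 0.387811
λ₂=(a−b·0.137)/D = (0.692257−5.689960·0.137)/3.777069 = -0.023105
w* = 0.387811·x + -0.023105·y:
  w_0 = 0.387811·1.0284 + -0.023105·14.2244 = 0.0702  (Raytheon)
  w_1 = 0.387811·1.3351 + -0.023105·13.4238 = 0.2076  (Tesla)
  w_2 = 0.387811·1.4919 + -0.023105·7.4608 = 0.4062  (JPMorgan)
  w_3 = 0.387811·1.8346 + -0.023105·17.1154 = 0.3160  (Ford)
Σw_i=1.0000  μᵀw=0.1370
σ²=wᵀΣw=λ₁·μ_p+λ₂ = 0.387811·0.137 + -0.023105 = 0.030025 ≈ 0.0300

0.0300


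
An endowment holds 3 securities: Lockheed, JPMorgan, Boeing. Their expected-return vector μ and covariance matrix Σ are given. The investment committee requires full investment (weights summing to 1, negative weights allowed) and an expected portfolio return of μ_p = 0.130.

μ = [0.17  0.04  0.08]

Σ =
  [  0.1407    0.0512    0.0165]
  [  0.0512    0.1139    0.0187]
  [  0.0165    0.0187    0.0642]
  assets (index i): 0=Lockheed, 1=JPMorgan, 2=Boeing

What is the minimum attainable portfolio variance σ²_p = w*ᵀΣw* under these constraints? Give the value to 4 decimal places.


p=Σ⁻¹μ = [1.2202  -0.3680  1.0397]
q=Σ⁻¹𝟙 = [3.7716  4.9214  13.1735]
a=μᵀp=0.275895  b=𝟙ᵀp=1.891904  c=𝟙ᵀq=21.866497  D=ac−b²=2.453567
λ₁=(c·0.130−b)/D = (21.866497·0.130−1.891904)/2.453567 = 0.387493
λ₂=(a−b·0.130)/D = (0.275895−1.891904·0.130)/2.453567 = 0.012206
w* = 0.387493·p + 0.012206·q:
  w_0 = 0.387493·1.2202 + 0.012206·3.7716 = 0.5189  (Lockheed)
  w_1 = 0.387493·-0.3680 + 0.012206·4.9214 = -0.0825  (JPMorgan)
  w_2 = 0.387493·1.0397 + 0.012206·13.1735 = 0.5637  (Boeing)
Σw_i=1.0000  μᵀw=0.1300
σ²=wᵀΣw=λ₁·μ_p+λ₂ = 0.387493·0.130 + 0.012206 = 0.062580 ≈ 0.0626

0.0626
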